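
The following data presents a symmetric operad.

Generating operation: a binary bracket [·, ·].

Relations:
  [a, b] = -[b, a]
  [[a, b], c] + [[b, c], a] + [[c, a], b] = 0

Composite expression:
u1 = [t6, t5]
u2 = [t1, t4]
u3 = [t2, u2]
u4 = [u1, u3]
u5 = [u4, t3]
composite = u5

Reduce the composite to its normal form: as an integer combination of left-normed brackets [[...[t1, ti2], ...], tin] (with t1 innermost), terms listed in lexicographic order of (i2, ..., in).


Expand each bracket as ab - ba; the t1-initial words give the coefficients.
Composite bracket: [[[t6, t5], [t2, [t1, t4]]], t3]
Full expansion: 32 signed words from ab - ba (2^5 = 32).
Words beginning with t1 determine it all:
  t1t4t2t5t6t3 (sign -1) contributes -[[[[[t1, t4], t2], t5], t6], t3]
  t1t4t2t6t5t3 (sign +1) contributes +[[[[[t1, t4], t2], t6], t5], t3]

-[[[[[t1, t4], t2], t5], t6], t3] + [[[[[t1, t4], t2], t6], t5], t3]


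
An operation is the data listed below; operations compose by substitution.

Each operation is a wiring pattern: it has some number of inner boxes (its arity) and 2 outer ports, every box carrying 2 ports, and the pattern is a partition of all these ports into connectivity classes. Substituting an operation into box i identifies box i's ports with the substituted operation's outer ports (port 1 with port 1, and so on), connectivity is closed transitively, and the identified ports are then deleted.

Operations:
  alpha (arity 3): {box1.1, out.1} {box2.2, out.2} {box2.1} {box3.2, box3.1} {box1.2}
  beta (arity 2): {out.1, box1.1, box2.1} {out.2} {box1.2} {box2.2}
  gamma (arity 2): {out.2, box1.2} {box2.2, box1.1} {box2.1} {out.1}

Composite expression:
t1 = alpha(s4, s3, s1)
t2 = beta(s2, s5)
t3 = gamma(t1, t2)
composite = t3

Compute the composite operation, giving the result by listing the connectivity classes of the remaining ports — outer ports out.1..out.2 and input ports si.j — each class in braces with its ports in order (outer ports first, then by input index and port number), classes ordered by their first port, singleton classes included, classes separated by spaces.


Treat the ports identified at gamma as solder joints: merge, then drop.
composing alpha on (s4, s3, s1), with out.j its own outer ports: {out.1, s4.1} {out.2, s3.2} {s1.1, s1.2} {s3.1} {s4.2}
composing beta on (s2, s5), with out.j its own outer ports: {out.1, s2.1, s5.1} {out.2} {s2.2} {s5.2}
composing gamma on (s4, s3, s1, s2, s5), with out.j its own outer ports: {out.1} {out.2, s3.2} {s1.1, s1.2} {s2.1, s5.1} {s2.2} {s3.1} {s4.1} {s4.2} {s5.2}

{out.1} {out.2, s3.2} {s1.1, s1.2} {s2.1, s5.1} {s2.2} {s3.1} {s4.1} {s4.2} {s5.2}


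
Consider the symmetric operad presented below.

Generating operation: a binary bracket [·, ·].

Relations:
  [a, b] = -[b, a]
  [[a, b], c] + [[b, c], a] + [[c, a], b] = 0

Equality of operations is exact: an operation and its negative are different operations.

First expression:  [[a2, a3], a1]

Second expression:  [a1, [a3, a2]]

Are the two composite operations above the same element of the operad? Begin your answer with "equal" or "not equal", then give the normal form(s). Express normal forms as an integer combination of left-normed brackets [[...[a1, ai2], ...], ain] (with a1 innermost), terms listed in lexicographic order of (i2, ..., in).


equal — both sides give -[[a1, a2], a3] + [[a1, a3], a2]

The first expression, normalized: -[[a1, a2], a3] + [[a1, a3], a2]
The second expression, normalized: -[[a1, a2], a3] + [[a1, a3], a2]
The normal forms match — equal.


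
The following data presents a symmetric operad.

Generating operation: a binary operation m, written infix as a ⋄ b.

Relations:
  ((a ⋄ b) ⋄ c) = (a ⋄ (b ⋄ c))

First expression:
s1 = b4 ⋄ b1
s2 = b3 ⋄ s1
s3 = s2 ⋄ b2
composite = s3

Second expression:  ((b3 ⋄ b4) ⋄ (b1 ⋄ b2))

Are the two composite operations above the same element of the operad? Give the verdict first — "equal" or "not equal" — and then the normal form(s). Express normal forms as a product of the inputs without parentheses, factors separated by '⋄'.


Normal form of the first expression: b3 ⋄ b4 ⋄ b1 ⋄ b2
Normal form of the second expression: b3 ⋄ b4 ⋄ b1 ⋄ b2
Both agree, so they are equal.

equal — both sides give b3 ⋄ b4 ⋄ b1 ⋄ b2


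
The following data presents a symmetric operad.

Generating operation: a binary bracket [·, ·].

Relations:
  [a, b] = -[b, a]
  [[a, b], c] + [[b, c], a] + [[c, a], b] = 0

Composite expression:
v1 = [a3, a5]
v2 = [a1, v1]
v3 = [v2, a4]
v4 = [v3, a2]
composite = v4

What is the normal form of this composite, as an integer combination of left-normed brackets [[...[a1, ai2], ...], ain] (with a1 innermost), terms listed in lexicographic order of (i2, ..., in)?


[[[[a1, a3], a5], a4], a2] - [[[[a1, a5], a3], a4], a2]

Antisymmetry and Jacobi reduce to a1-anchored left-normed brackets.
Composite bracket: [[[a1, [a3, a5]], a4], a2]
Under [a, b] = ab - ba we get 16 signed associative words (2^4 = 16).
The a1-initial words carry the normal form:
  from a1a3a5a4a2, sign +1: term +[[[[a1, a3], a5], a4], a2]
  from a1a5a3a4a2, sign -1: term -[[[[a1, a5], a3], a4], a2]


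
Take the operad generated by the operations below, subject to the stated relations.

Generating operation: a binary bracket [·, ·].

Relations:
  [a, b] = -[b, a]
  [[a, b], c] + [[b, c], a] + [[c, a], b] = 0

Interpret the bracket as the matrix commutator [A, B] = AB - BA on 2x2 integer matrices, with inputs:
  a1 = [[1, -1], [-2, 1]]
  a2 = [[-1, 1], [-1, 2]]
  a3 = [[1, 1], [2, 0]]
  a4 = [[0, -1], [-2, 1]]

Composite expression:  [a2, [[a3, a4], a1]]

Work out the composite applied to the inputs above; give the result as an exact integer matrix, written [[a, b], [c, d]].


[[0, 0], [0, 0]]

[a3, a4] = [[0, 0], [0, 0]]
[[a3, a4], a1] = [[0, 0], [0, 0]]
[a2, [[a3, a4], a1]] = [[0, 0], [0, 0]]


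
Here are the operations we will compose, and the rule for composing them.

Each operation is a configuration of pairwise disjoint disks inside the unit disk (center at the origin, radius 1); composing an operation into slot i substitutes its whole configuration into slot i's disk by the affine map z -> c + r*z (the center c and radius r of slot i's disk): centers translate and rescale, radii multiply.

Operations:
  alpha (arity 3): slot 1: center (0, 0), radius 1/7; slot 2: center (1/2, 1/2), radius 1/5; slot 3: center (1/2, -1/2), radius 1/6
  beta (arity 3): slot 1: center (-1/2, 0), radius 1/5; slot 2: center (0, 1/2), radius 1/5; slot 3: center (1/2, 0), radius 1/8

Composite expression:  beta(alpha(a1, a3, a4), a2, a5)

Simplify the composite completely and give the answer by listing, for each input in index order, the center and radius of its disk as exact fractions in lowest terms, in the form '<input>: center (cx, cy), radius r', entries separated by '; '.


Follow each a-input down from beta: c' goes to c + r*c', radius to r*r'.
a1: after 2 affine steps, its disk has center (-1/2, 0), radius 1/35
a3: after 2 affine steps, its disk has center (-2/5, 1/10), radius 1/25
a4: after 2 affine steps, its disk has center (-2/5, -1/10), radius 1/30
a2: after 1 affine step, its disk has center (0, 1/2), radius 1/5
a5: after 1 affine step, its disk has center (1/2, 0), radius 1/8

a1: center (-1/2, 0), radius 1/35; a2: center (0, 1/2), radius 1/5; a3: center (-2/5, 1/10), radius 1/25; a4: center (-2/5, -1/10), radius 1/30; a5: center (1/2, 0), radius 1/8


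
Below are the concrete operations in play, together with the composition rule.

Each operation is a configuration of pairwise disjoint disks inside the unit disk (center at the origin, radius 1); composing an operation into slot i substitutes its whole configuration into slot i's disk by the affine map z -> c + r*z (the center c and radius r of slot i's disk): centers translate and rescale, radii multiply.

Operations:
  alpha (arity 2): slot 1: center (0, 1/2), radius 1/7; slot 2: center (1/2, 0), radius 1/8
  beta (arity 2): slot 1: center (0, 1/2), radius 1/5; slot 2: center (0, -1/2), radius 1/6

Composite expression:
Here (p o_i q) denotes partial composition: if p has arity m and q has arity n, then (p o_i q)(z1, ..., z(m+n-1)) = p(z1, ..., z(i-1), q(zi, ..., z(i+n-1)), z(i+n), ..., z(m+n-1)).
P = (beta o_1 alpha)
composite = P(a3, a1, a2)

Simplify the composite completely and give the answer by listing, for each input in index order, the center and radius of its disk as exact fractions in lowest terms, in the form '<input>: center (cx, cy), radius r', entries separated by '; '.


a1: center (1/10, 1/2), radius 1/40; a2: center (0, -1/2), radius 1/6; a3: center (0, 3/5), radius 1/35

Below beta, radii multiply path by path; the a-disk centers shift.
for a3, the 2-step affine chain lands on center (0, 3/5), radius 1/35
for a1, the 2-step affine chain lands on center (1/10, 1/2), radius 1/40
for a2, the 1-step affine chain lands on center (0, -1/2), radius 1/6


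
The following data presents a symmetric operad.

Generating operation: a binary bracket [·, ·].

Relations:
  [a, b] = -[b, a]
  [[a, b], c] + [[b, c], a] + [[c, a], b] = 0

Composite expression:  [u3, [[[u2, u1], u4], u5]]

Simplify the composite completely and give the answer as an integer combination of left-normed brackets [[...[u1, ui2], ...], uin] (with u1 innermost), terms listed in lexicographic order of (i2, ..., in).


[[[[u1, u2], u4], u5], u3]

Expand each bracket as ab - ba; the u1-initial words give the coefficients.
Composite bracket: [u3, [[[u2, u1], u4], u5]]
Applying ab - ba throughout gives 16 signed words (2^4 = 16).
Collect the words opening with u1:
  from u1u2u4u5u3, sign +1: term +[[[[u1, u2], u4], u5], u3]


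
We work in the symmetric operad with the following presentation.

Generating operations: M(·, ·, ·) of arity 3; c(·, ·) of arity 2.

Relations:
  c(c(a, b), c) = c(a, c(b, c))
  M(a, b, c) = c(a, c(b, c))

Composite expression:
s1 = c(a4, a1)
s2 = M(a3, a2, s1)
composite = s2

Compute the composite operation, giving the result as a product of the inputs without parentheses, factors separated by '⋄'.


a3 ⋄ a2 ⋄ a4 ⋄ a1

Under associativity of M, the answer is the a's in reading order.
c(a4, a1) collapses to a4 ⋄ a1
M(a3, a2, c(a4, a1)) collapses to a3 ⋄ a2 ⋄ a4 ⋄ a1


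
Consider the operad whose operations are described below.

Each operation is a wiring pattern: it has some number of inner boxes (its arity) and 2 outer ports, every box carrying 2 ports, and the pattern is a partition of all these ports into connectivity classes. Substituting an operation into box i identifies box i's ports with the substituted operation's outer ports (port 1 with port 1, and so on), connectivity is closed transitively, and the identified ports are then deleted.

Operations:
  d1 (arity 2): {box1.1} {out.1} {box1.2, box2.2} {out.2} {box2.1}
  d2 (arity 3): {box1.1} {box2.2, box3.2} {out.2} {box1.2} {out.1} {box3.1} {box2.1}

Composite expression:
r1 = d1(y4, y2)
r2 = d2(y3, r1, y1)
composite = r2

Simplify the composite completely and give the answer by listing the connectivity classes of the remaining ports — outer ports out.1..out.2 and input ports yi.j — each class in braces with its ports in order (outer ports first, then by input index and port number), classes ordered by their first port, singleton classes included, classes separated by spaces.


{out.1} {out.2} {y1.1} {y1.2} {y2.1} {y2.2, y4.2} {y3.1} {y3.2} {y4.1}

Treat the ports identified at d2 as solder joints: merge, then drop.
after d1, the pattern on (y4, y2) reads {out.1} {out.2} {y2.1} {y2.2, y4.2} {y4.1} (out.j = its outer ports)
after d2, the pattern on (y3, y4, y2, y1) reads {out.1} {out.2} {y1.1} {y1.2} {y2.1} {y2.2, y4.2} {y3.1} {y3.2} {y4.1} (out.j = its outer ports)


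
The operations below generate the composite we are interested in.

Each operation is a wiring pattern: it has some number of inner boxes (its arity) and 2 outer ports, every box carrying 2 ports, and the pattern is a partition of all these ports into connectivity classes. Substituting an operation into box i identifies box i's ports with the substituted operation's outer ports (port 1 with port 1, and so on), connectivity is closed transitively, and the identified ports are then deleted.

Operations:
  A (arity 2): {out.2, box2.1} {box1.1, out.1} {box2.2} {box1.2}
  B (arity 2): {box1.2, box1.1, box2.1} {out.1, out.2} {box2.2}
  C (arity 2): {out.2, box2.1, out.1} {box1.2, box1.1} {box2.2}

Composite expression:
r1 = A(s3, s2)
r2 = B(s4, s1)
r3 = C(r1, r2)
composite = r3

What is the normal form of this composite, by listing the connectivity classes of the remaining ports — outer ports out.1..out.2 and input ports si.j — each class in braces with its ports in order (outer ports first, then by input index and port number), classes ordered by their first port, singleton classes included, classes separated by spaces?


{out.1, out.2} {s1.1, s4.1, s4.2} {s1.2} {s2.1, s3.1} {s2.2} {s3.2}

After gluing at C, chains via deleted ports link the s-ports.
composing A on (s3, s2), with out.j its own outer ports: {out.1, s3.1} {out.2, s2.1} {s2.2} {s3.2}
composing B on (s4, s1), with out.j its own outer ports: {out.1, out.2} {s1.1, s4.1, s4.2} {s1.2}
composing C on (s3, s2, s4, s1), with out.j its own outer ports: {out.1, out.2} {s1.1, s4.1, s4.2} {s1.2} {s2.1, s3.1} {s2.2} {s3.2}


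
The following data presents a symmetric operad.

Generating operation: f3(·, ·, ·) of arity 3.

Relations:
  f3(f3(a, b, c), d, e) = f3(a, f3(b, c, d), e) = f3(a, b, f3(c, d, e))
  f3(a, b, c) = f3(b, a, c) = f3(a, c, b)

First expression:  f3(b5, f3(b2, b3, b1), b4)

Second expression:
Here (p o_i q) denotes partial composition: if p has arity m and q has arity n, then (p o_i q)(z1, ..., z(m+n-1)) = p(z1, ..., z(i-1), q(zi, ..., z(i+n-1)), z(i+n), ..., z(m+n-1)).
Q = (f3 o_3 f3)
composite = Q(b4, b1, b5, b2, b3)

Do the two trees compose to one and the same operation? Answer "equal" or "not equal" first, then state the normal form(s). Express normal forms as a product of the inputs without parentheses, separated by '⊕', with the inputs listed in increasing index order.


The first expression reduces to b1 ⊕ b2 ⊕ b3 ⊕ b4 ⊕ b5
The second expression reduces to b1 ⊕ b2 ⊕ b3 ⊕ b4 ⊕ b5
Both agree, so they are equal.

equal — both sides give b1 ⊕ b2 ⊕ b3 ⊕ b4 ⊕ b5


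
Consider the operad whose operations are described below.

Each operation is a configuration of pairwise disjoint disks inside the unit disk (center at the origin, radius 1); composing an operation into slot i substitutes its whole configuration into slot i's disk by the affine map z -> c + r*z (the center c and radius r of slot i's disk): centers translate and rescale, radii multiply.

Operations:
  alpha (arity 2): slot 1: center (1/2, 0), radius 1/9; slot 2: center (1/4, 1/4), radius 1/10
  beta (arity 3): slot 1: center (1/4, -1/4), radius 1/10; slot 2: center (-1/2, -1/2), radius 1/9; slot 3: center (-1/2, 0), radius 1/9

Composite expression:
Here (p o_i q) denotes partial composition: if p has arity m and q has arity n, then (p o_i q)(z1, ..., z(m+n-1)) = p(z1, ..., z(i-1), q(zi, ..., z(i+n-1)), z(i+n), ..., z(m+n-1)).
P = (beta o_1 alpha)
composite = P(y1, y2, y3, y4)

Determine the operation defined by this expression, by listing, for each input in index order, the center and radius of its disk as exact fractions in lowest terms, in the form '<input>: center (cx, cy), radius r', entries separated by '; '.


y1: center (3/10, -1/4), radius 1/90; y2: center (11/40, -9/40), radius 1/100; y3: center (-1/2, -1/2), radius 1/9; y4: center (-1/2, 0), radius 1/9

Follow each y-input down from beta: c' goes to c + r*c', radius to r*r'.
y1: after 2 affine steps, its disk has center (3/10, -1/4), radius 1/90
y2: after 2 affine steps, its disk has center (11/40, -9/40), radius 1/100
y3: after 1 affine step, its disk has center (-1/2, -1/2), radius 1/9
y4: after 1 affine step, its disk has center (-1/2, 0), radius 1/9


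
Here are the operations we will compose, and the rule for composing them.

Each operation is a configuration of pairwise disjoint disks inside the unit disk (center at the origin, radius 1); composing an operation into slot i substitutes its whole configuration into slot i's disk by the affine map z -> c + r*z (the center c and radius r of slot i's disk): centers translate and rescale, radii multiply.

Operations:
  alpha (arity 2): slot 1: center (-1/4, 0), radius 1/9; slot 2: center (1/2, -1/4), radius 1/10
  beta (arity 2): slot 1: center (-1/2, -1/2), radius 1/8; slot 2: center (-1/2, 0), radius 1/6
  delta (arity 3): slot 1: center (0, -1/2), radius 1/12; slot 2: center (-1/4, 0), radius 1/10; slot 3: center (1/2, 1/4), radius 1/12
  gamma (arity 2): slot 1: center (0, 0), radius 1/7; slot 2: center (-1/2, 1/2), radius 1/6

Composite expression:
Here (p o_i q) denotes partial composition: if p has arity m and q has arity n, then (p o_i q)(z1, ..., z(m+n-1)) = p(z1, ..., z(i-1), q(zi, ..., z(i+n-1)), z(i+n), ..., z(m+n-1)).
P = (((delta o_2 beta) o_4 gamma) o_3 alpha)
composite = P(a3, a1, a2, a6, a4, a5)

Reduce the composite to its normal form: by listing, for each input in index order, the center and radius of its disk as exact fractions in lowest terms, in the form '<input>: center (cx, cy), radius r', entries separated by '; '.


a1: center (-3/10, -1/20), radius 1/80; a2: center (-73/240, 0), radius 1/540; a3: center (0, -1/2), radius 1/12; a4: center (1/2, 1/4), radius 1/84; a5: center (11/24, 7/24), radius 1/72; a6: center (-7/24, -1/240), radius 1/600

Each a-disk chains the slot maps above it in delta; radii multiply.
a3 passes through 1 substitution, ending at center (0, -1/2), radius 1/12
a1 passes through 2 substitutions, ending at center (-3/10, -1/20), radius 1/80
a2 passes through 3 substitutions, ending at center (-73/240, 0), radius 1/540
a6 passes through 3 substitutions, ending at center (-7/24, -1/240), radius 1/600
a4 passes through 2 substitutions, ending at center (1/2, 1/4), radius 1/84
a5 passes through 2 substitutions, ending at center (11/24, 7/24), radius 1/72


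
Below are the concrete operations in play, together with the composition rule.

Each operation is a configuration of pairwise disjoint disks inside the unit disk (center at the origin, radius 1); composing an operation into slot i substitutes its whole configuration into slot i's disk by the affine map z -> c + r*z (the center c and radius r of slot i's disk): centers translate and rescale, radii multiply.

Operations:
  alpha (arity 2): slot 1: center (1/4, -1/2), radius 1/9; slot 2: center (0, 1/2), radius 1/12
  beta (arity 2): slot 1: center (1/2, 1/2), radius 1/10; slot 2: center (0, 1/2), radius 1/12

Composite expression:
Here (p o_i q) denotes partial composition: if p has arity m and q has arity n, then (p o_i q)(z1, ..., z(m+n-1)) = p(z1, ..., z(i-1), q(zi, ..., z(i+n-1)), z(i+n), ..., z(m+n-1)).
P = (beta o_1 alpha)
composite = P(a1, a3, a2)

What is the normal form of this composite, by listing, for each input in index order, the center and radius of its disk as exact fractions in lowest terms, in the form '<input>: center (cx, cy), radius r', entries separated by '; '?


a1: center (21/40, 9/20), radius 1/90; a2: center (0, 1/2), radius 1/12; a3: center (1/2, 11/20), radius 1/120

Affine substitution under beta: radii multiply and a-centers shift.
for a1, the 2-step affine chain lands on center (21/40, 9/20), radius 1/90
for a3, the 2-step affine chain lands on center (1/2, 11/20), radius 1/120
for a2, the 1-step affine chain lands on center (0, 1/2), radius 1/12


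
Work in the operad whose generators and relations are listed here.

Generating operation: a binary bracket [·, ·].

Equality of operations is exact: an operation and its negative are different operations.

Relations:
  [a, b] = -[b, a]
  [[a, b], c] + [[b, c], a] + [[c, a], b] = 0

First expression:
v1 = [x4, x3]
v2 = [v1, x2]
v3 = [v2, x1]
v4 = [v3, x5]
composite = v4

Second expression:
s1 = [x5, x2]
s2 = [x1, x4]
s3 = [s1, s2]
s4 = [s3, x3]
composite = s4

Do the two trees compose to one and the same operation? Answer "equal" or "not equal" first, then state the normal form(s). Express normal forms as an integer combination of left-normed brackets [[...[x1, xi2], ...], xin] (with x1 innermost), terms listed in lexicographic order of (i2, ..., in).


not equal; the first gives -[[[[x1, x2], x3], x4], x5] + [[[[x1, x2], x4], x3], x5] + [[[[x1, x3], x4], x2], x5] - [[[[x1, x4], x3], x2], x5] and the second [[[[x1, x4], x2], x5], x3] - [[[[x1, x4], x5], x2], x3]

Reducing the first expression gives -[[[[x1, x2], x3], x4], x5] + [[[[x1, x2], x4], x3], x5] + [[[[x1, x3], x4], x2], x5] - [[[[x1, x4], x3], x2], x5]
Reducing the second expression gives [[[[x1, x4], x2], x5], x3] - [[[[x1, x4], x5], x2], x3]
Distinct normal forms: not equal.


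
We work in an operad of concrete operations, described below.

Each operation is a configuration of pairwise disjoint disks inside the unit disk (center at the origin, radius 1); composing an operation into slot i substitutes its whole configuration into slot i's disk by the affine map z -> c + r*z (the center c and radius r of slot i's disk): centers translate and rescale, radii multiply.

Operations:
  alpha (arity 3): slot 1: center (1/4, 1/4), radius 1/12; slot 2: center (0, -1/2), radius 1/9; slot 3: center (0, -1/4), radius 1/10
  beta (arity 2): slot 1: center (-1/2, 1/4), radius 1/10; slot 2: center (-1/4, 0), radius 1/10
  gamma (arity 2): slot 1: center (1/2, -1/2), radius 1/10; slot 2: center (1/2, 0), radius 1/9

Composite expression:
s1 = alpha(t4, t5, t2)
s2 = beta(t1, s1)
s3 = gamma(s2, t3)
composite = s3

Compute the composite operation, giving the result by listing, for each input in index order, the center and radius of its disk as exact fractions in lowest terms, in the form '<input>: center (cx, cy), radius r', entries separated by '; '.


t1: center (9/20, -19/40), radius 1/100; t2: center (19/40, -201/400), radius 1/1000; t3: center (1/2, 0), radius 1/9; t4: center (191/400, -199/400), radius 1/1200; t5: center (19/40, -101/200), radius 1/900

Only the slot chain above each t matters under gamma; compose those maps.
input t1: composing its 2 substitution steps yields center (9/20, -19/40), radius 1/100
input t4: composing its 3 substitution steps yields center (191/400, -199/400), radius 1/1200
input t5: composing its 3 substitution steps yields center (19/40, -101/200), radius 1/900
input t2: composing its 3 substitution steps yields center (19/40, -201/400), radius 1/1000
input t3: composing its 1 substitution step yields center (1/2, 0), radius 1/9


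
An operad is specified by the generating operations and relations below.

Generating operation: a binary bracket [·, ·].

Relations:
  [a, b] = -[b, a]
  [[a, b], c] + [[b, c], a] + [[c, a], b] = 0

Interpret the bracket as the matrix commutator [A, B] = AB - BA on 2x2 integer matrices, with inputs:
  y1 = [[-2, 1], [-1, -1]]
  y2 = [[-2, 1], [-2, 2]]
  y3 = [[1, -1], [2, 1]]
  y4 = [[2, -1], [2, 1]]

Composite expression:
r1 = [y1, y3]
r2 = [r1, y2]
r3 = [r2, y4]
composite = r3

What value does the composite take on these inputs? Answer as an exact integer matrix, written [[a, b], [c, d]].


[y1, y3] = [[1, 1], [2, -1]]
[[y1, y3], y2] = [[-4, 6], [-4, 4]]
[[[y1, y3], y2], y4] = [[8, 2], [12, -8]]

[[8, 2], [12, -8]]


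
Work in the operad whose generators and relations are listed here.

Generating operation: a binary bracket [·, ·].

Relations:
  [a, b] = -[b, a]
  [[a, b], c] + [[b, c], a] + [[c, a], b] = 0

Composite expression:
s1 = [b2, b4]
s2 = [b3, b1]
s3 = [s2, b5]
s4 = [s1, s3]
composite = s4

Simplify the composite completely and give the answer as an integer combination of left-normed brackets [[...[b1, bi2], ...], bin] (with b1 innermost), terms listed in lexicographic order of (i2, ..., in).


[[[[b1, b3], b5], b2], b4] - [[[[b1, b3], b5], b4], b2]

Expand each bracket as ab - ba; the b1-initial words give the coefficients.
Composite bracket: [[b2, b4], [[b3, b1], b5]]
Each bracket splits as ab - ba, giving 16 signed words (2^4 = 16).
Words beginning with b1 determine it all:
  from b1b3b5b2b4, sign +1: term +[[[[b1, b3], b5], b2], b4]
  from b1b3b5b4b2, sign -1: term -[[[[b1, b3], b5], b4], b2]


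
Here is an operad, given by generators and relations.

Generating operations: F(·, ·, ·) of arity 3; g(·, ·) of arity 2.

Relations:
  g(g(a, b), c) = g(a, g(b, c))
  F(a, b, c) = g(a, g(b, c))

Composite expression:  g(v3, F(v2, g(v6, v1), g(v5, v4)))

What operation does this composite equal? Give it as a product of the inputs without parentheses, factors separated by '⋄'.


v3 ⋄ v2 ⋄ v6 ⋄ v1 ⋄ v5 ⋄ v4

Key point: g is associative — brackets drop, the v-order remains.
g(v6, v1) linearizes to v6 ⋄ v1
g(v5, v4) linearizes to v5 ⋄ v4
F(v2, g(v6, v1), g(v5, v4)) linearizes to v2 ⋄ v6 ⋄ v1 ⋄ v5 ⋄ v4
g(v3, F(v2, g(v6, v1), g(v5, v4))) linearizes to v3 ⋄ v2 ⋄ v6 ⋄ v1 ⋄ v5 ⋄ v4


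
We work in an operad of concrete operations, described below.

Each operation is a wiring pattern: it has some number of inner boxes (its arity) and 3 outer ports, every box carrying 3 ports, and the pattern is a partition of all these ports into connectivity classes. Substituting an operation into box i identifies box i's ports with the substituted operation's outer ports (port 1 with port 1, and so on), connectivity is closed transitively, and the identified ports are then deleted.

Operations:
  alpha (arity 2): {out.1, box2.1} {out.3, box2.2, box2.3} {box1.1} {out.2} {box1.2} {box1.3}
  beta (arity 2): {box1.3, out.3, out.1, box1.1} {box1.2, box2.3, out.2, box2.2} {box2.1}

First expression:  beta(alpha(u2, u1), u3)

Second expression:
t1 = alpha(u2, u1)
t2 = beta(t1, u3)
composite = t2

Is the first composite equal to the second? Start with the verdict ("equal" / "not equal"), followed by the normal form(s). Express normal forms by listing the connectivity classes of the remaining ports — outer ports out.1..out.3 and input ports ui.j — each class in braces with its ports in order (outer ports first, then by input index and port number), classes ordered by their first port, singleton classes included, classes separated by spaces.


equal: each reduces to {out.1, out.3, u1.1, u1.2, u1.3} {out.2, u3.2, u3.3} {u2.1} {u2.2} {u2.3} {u3.1}

The first expression reduces to {out.1, out.3, u1.1, u1.2, u1.3} {out.2, u3.2, u3.3} {u2.1} {u2.2} {u2.3} {u3.1}
The second expression reduces to {out.1, out.3, u1.1, u1.2, u1.3} {out.2, u3.2, u3.3} {u2.1} {u2.2} {u2.3} {u3.1}
Identical normal forms: equal.


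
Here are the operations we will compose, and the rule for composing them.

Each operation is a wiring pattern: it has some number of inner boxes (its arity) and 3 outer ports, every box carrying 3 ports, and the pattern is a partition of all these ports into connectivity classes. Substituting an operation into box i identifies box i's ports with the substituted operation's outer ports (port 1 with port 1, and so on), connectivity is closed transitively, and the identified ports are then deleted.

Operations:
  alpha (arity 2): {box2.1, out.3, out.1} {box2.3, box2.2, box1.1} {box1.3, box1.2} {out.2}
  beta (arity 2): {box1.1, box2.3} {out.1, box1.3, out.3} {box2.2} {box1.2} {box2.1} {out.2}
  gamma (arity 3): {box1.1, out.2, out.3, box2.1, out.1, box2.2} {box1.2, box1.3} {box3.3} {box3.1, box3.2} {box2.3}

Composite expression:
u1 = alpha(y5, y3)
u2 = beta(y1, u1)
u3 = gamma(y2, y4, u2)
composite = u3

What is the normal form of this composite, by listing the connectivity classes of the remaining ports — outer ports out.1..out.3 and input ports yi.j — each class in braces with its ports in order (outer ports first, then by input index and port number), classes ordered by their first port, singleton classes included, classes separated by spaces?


Two ports join when wires chain via gamma-identified ports.
composing alpha on (y5, y3), with out.j its own outer ports: {out.1, out.3, y3.1} {out.2} {y3.2, y3.3, y5.1} {y5.2, y5.3}
composing beta on (y1, y5, y3), with out.j its own outer ports: {out.1, out.3, y1.3} {out.2} {y1.1, y3.1} {y1.2} {y3.2, y3.3, y5.1} {y5.2, y5.3}
composing gamma on (y2, y4, y1, y5, y3), with out.j its own outer ports: {out.1, out.2, out.3, y2.1, y4.1, y4.2} {y1.1, y3.1} {y1.2} {y1.3} {y2.2, y2.3} {y3.2, y3.3, y5.1} {y4.3} {y5.2, y5.3}

{out.1, out.2, out.3, y2.1, y4.1, y4.2} {y1.1, y3.1} {y1.2} {y1.3} {y2.2, y2.3} {y3.2, y3.3, y5.1} {y4.3} {y5.2, y5.3}


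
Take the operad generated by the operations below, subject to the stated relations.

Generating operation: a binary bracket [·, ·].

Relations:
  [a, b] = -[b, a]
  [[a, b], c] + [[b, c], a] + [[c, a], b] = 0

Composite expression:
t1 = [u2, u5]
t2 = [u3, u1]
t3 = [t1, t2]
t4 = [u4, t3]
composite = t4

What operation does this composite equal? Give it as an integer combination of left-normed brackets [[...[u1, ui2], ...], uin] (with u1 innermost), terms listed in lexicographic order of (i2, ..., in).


-[[[[u1, u3], u2], u5], u4] + [[[[u1, u3], u5], u2], u4]

Expand each bracket as ab - ba; the u1-initial words give the coefficients.
Composite bracket: [u4, [[u2, u5], [u3, u1]]]
Each bracket splits as ab - ba, giving 16 signed words (2^4 = 16).
Only words starting with u1 matter:
  from u1u3u2u5u4, sign -1: term -[[[[u1, u3], u2], u5], u4]
  from u1u3u5u2u4, sign +1: term +[[[[u1, u3], u5], u2], u4]


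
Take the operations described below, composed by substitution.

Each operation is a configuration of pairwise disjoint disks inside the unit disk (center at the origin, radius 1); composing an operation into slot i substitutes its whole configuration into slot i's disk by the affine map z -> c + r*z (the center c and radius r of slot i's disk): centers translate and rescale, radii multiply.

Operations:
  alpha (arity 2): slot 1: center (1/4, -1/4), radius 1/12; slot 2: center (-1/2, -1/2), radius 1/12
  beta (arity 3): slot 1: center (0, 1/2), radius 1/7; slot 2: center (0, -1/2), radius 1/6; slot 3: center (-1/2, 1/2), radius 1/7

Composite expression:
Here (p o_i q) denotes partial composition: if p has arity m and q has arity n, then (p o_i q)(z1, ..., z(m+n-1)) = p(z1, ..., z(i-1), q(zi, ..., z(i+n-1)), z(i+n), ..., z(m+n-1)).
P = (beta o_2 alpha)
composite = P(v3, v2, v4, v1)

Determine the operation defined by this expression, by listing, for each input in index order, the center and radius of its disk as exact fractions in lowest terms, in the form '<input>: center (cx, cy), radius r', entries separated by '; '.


Follow each v-input down from beta: c' goes to c + r*c', radius to r*r'.
tracing v3 down its 1-map path: center (0, 1/2), radius 1/7
tracing v2 down its 2-map path: center (1/24, -13/24), radius 1/72
tracing v4 down its 2-map path: center (-1/12, -7/12), radius 1/72
tracing v1 down its 1-map path: center (-1/2, 1/2), radius 1/7

v1: center (-1/2, 1/2), radius 1/7; v2: center (1/24, -13/24), radius 1/72; v3: center (0, 1/2), radius 1/7; v4: center (-1/12, -7/12), radius 1/72


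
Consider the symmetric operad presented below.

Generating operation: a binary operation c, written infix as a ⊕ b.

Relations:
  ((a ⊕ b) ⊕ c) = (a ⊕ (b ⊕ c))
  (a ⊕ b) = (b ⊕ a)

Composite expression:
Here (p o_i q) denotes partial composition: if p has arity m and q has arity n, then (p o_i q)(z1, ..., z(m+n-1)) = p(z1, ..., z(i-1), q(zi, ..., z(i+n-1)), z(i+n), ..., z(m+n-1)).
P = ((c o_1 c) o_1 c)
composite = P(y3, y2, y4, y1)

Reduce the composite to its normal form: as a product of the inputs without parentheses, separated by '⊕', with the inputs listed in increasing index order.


y1 ⊕ y2 ⊕ y3 ⊕ y4

Any arrangement under c is one operation, so sort the y-inputs.
(y3 ⊕ y2) unparenthesizes to y3 ⊕ y2
((y3 ⊕ y2) ⊕ y4) unparenthesizes to y3 ⊕ y2 ⊕ y4
(((y3 ⊕ y2) ⊕ y4) ⊕ y1) unparenthesizes to y3 ⊕ y2 ⊕ y4 ⊕ y1
rearranged into index order: y1 ⊕ y2 ⊕ y3 ⊕ y4


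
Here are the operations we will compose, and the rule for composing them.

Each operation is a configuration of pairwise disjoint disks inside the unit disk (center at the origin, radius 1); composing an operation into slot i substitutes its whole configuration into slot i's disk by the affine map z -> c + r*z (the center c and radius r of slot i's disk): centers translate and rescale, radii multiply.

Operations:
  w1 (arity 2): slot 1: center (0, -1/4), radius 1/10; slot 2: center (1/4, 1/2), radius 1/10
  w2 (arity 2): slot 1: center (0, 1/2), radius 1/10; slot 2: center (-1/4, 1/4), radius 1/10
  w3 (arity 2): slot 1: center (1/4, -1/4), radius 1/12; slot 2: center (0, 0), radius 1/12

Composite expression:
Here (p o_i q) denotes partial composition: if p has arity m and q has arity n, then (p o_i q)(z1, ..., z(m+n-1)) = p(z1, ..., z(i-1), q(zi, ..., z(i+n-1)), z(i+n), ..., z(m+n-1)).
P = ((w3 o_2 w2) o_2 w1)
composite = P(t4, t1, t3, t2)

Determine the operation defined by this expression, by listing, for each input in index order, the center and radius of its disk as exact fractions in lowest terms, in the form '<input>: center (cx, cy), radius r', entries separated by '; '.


t1: center (0, 19/480), radius 1/1200; t2: center (-1/48, 1/48), radius 1/120; t3: center (1/480, 11/240), radius 1/1200; t4: center (1/4, -1/4), radius 1/12

Each t-disk chains the slot maps above it in w3; radii multiply.
tracing t4 down its 1-map path: center (1/4, -1/4), radius 1/12
tracing t1 down its 3-map path: center (0, 19/480), radius 1/1200
tracing t3 down its 3-map path: center (1/480, 11/240), radius 1/1200
tracing t2 down its 2-map path: center (-1/48, 1/48), radius 1/120


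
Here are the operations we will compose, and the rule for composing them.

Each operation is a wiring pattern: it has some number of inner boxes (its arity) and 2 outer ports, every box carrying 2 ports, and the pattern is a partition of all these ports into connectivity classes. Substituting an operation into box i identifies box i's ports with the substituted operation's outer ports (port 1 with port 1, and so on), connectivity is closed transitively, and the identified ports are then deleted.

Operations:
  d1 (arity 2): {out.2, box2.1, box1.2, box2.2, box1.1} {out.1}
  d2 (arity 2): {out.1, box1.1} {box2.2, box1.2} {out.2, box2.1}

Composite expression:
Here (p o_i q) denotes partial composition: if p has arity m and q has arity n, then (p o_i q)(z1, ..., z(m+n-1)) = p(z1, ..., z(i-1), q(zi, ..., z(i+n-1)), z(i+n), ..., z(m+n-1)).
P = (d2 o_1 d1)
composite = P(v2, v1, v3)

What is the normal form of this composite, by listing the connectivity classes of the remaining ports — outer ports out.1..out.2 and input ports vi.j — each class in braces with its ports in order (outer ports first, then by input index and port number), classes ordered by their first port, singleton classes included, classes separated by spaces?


{out.1} {out.2, v3.1} {v1.1, v1.2, v2.1, v2.2, v3.2}

Two ports join when wires chain via d2-identified ports.
d1 over (v2, v1) gives {out.1} {out.2, v1.1, v1.2, v2.1, v2.2}, out.j being that stage's outer ports
d2 over (v2, v1, v3) gives {out.1} {out.2, v3.1} {v1.1, v1.2, v2.1, v2.2, v3.2}, out.j being that stage's outer ports


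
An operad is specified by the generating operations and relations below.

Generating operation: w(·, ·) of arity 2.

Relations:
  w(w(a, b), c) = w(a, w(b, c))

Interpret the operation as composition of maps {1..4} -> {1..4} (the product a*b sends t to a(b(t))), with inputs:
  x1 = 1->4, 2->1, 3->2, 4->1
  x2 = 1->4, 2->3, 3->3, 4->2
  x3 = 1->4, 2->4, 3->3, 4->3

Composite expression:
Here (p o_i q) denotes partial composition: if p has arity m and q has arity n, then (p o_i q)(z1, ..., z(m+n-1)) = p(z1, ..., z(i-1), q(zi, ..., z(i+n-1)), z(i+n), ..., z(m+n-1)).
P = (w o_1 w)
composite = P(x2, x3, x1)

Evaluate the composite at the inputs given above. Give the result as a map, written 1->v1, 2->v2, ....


1->3, 2->2, 3->2, 4->2

w(x2, x3) = 1->2, 2->2, 3->3, 4->3
w(w(x2, x3), x1) = 1->3, 2->2, 3->2, 4->2


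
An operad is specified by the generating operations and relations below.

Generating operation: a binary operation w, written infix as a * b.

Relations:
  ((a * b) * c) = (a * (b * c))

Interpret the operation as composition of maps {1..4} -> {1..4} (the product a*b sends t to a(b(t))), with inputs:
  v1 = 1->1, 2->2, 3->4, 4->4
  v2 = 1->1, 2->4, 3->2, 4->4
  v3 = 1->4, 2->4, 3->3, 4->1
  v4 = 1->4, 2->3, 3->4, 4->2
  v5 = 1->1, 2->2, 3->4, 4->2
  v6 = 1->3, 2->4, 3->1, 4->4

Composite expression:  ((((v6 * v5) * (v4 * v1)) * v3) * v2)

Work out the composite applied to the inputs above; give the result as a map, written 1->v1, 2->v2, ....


1->4, 2->4, 3->4, 4->4

(v6 * v5) = 1->3, 2->4, 3->4, 4->4
(v4 * v1) = 1->4, 2->3, 3->2, 4->2
((v6 * v5) * (v4 * v1)) = 1->4, 2->4, 3->4, 4->4
(((v6 * v5) * (v4 * v1)) * v3) = 1->4, 2->4, 3->4, 4->4
((((v6 * v5) * (v4 * v1)) * v3) * v2) = 1->4, 2->4, 3->4, 4->4


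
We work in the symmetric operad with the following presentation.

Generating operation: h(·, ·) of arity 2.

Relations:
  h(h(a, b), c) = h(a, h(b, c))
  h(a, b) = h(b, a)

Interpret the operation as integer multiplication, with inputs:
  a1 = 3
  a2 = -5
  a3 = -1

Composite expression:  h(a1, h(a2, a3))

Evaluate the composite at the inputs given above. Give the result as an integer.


h(a2, a3) = 5
h(a1, h(a2, a3)) = 15

15


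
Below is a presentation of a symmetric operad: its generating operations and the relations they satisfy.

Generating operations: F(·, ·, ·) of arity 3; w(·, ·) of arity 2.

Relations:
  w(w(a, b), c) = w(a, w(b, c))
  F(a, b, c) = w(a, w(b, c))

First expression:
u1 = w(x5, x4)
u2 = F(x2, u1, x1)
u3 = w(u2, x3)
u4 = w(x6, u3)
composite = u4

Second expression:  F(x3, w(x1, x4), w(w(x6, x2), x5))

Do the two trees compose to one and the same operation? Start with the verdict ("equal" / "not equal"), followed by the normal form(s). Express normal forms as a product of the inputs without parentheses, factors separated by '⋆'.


not equal: they reduce to x6 ⋆ x2 ⋆ x5 ⋆ x4 ⋆ x1 ⋆ x3 and x3 ⋆ x1 ⋆ x4 ⋆ x6 ⋆ x2 ⋆ x5

The first composite normalizes to x6 ⋆ x2 ⋆ x5 ⋆ x4 ⋆ x1 ⋆ x3
The second composite normalizes to x3 ⋆ x1 ⋆ x4 ⋆ x6 ⋆ x2 ⋆ x5
The forms do not match — not equal.


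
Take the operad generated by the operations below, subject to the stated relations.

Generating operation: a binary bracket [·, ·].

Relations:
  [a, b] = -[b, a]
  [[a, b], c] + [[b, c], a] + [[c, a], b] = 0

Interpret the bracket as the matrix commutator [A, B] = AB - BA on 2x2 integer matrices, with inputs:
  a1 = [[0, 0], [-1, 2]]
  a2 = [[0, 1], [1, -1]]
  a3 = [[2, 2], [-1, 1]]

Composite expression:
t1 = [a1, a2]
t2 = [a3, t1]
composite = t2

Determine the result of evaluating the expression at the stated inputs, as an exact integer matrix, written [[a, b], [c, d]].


[[0, -6], [-3, 0]]

[a1, a2] = [[1, -2], [1, -1]]
[a3, [a1, a2]] = [[0, -6], [-3, 0]]


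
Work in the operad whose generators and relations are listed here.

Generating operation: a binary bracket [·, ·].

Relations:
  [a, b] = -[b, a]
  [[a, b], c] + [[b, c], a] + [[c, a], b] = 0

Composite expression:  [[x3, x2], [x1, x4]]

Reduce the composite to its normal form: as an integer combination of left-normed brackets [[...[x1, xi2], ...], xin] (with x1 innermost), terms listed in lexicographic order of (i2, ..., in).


[[[x1, x4], x2], x3] - [[[x1, x4], x3], x2]

A multilinear Lie element is pinned by x1-initial words (x1 innermost).
Composite bracket: [[x3, x2], [x1, x4]]
Each bracket splits as ab - ba, giving 8 signed words (2^3 = 8).
Coefficients come from the x1-initial words:
  x1x4x2x3 appears with sign +1, giving the term +[[[x1, x4], x2], x3]
  x1x4x3x2 appears with sign -1, giving the term -[[[x1, x4], x3], x2]


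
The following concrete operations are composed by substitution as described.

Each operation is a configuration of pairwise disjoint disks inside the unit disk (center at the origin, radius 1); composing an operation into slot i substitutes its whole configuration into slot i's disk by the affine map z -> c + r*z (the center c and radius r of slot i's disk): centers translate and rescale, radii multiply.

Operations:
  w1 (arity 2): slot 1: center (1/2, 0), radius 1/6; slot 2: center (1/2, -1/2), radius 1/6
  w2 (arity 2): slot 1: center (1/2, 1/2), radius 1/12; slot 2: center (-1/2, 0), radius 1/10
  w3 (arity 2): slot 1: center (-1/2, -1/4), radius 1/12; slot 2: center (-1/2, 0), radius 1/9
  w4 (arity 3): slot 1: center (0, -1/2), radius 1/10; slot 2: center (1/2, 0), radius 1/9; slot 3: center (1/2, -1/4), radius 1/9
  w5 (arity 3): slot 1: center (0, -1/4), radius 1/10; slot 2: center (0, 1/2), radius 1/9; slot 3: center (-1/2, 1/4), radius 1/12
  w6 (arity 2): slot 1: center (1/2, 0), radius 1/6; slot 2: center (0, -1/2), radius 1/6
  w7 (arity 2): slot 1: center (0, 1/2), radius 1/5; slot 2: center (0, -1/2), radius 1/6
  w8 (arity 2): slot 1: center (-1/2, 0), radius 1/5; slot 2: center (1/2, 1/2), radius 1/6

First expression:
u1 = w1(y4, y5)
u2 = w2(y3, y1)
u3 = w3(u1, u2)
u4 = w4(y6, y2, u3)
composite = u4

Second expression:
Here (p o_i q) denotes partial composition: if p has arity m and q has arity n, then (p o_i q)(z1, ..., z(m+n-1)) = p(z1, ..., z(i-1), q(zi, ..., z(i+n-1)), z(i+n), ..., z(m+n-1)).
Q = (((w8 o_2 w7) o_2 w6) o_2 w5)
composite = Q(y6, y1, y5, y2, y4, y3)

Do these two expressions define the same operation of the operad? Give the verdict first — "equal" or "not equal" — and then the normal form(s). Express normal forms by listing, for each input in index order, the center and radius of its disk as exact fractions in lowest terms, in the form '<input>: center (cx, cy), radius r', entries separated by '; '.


not equal — first y1: center (71/162, -1/4), radius 1/810; y2: center (1/2, 0), radius 1/9; y3: center (73/162, -79/324), radius 1/972; y4: center (97/216, -5/18), radius 1/648; y5: center (97/216, -61/216), radius 1/648; y6: center (0, -1/2), radius 1/10, second y1: center (31/60, 419/720), radius 1/1800; y2: center (37/72, 421/720), radius 1/2160; y3: center (1/2, 5/12), radius 1/36; y4: center (1/2, 17/30), radius 1/180; y5: center (31/60, 211/360), radius 1/1620; y6: center (-1/2, 0), radius 1/5

The first expression reduces to y1: center (71/162, -1/4), radius 1/810; y2: center (1/2, 0), radius 1/9; y3: center (73/162, -79/324), radius 1/972; y4: center (97/216, -5/18), radius 1/648; y5: center (97/216, -61/216), radius 1/648; y6: center (0, -1/2), radius 1/10
The second expression reduces to y1: center (31/60, 419/720), radius 1/1800; y2: center (37/72, 421/720), radius 1/2160; y3: center (1/2, 5/12), radius 1/36; y4: center (1/2, 17/30), radius 1/180; y5: center (31/60, 211/360), radius 1/1620; y6: center (-1/2, 0), radius 1/5
Different reductions; not equal.
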